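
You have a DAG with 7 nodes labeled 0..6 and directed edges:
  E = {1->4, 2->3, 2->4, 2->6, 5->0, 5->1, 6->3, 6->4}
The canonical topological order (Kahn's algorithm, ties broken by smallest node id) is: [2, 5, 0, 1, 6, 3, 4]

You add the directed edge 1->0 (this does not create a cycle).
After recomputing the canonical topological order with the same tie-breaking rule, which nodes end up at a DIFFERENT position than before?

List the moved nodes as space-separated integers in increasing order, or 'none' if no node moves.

Old toposort: [2, 5, 0, 1, 6, 3, 4]
Added edge 1->0
Recompute Kahn (smallest-id tiebreak):
  initial in-degrees: [2, 1, 0, 2, 3, 0, 1]
  ready (indeg=0): [2, 5]
  pop 2: indeg[3]->1; indeg[4]->2; indeg[6]->0 | ready=[5, 6] | order so far=[2]
  pop 5: indeg[0]->1; indeg[1]->0 | ready=[1, 6] | order so far=[2, 5]
  pop 1: indeg[0]->0; indeg[4]->1 | ready=[0, 6] | order so far=[2, 5, 1]
  pop 0: no out-edges | ready=[6] | order so far=[2, 5, 1, 0]
  pop 6: indeg[3]->0; indeg[4]->0 | ready=[3, 4] | order so far=[2, 5, 1, 0, 6]
  pop 3: no out-edges | ready=[4] | order so far=[2, 5, 1, 0, 6, 3]
  pop 4: no out-edges | ready=[] | order so far=[2, 5, 1, 0, 6, 3, 4]
New canonical toposort: [2, 5, 1, 0, 6, 3, 4]
Compare positions:
  Node 0: index 2 -> 3 (moved)
  Node 1: index 3 -> 2 (moved)
  Node 2: index 0 -> 0 (same)
  Node 3: index 5 -> 5 (same)
  Node 4: index 6 -> 6 (same)
  Node 5: index 1 -> 1 (same)
  Node 6: index 4 -> 4 (same)
Nodes that changed position: 0 1

Answer: 0 1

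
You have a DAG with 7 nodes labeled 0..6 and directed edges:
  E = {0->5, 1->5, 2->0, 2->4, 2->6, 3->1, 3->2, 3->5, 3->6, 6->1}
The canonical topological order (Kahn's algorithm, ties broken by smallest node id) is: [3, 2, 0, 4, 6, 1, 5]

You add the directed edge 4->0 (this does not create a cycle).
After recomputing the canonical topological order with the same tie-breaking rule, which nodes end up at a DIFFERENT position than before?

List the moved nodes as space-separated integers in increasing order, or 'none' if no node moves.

Answer: 0 4

Derivation:
Old toposort: [3, 2, 0, 4, 6, 1, 5]
Added edge 4->0
Recompute Kahn (smallest-id tiebreak):
  initial in-degrees: [2, 2, 1, 0, 1, 3, 2]
  ready (indeg=0): [3]
  pop 3: indeg[1]->1; indeg[2]->0; indeg[5]->2; indeg[6]->1 | ready=[2] | order so far=[3]
  pop 2: indeg[0]->1; indeg[4]->0; indeg[6]->0 | ready=[4, 6] | order so far=[3, 2]
  pop 4: indeg[0]->0 | ready=[0, 6] | order so far=[3, 2, 4]
  pop 0: indeg[5]->1 | ready=[6] | order so far=[3, 2, 4, 0]
  pop 6: indeg[1]->0 | ready=[1] | order so far=[3, 2, 4, 0, 6]
  pop 1: indeg[5]->0 | ready=[5] | order so far=[3, 2, 4, 0, 6, 1]
  pop 5: no out-edges | ready=[] | order so far=[3, 2, 4, 0, 6, 1, 5]
New canonical toposort: [3, 2, 4, 0, 6, 1, 5]
Compare positions:
  Node 0: index 2 -> 3 (moved)
  Node 1: index 5 -> 5 (same)
  Node 2: index 1 -> 1 (same)
  Node 3: index 0 -> 0 (same)
  Node 4: index 3 -> 2 (moved)
  Node 5: index 6 -> 6 (same)
  Node 6: index 4 -> 4 (same)
Nodes that changed position: 0 4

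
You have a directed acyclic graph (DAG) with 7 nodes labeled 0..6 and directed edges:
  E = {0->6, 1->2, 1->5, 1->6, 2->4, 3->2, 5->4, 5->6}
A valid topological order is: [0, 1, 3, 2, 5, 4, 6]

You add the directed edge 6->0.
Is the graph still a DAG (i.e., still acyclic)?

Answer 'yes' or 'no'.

Answer: no

Derivation:
Given toposort: [0, 1, 3, 2, 5, 4, 6]
Position of 6: index 6; position of 0: index 0
New edge 6->0: backward (u after v in old order)
Backward edge: old toposort is now invalid. Check if this creates a cycle.
Does 0 already reach 6? Reachable from 0: [0, 6]. YES -> cycle!
Still a DAG? no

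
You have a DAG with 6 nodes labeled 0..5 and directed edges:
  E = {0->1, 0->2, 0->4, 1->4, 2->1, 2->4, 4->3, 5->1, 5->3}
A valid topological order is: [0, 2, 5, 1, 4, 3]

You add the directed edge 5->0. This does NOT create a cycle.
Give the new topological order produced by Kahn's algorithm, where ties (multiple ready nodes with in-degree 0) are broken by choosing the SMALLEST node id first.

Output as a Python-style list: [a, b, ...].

Old toposort: [0, 2, 5, 1, 4, 3]
Added edge: 5->0
Position of 5 (2) > position of 0 (0). Must reorder: 5 must now come before 0.
Run Kahn's algorithm (break ties by smallest node id):
  initial in-degrees: [1, 3, 1, 2, 3, 0]
  ready (indeg=0): [5]
  pop 5: indeg[0]->0; indeg[1]->2; indeg[3]->1 | ready=[0] | order so far=[5]
  pop 0: indeg[1]->1; indeg[2]->0; indeg[4]->2 | ready=[2] | order so far=[5, 0]
  pop 2: indeg[1]->0; indeg[4]->1 | ready=[1] | order so far=[5, 0, 2]
  pop 1: indeg[4]->0 | ready=[4] | order so far=[5, 0, 2, 1]
  pop 4: indeg[3]->0 | ready=[3] | order so far=[5, 0, 2, 1, 4]
  pop 3: no out-edges | ready=[] | order so far=[5, 0, 2, 1, 4, 3]
  Result: [5, 0, 2, 1, 4, 3]

Answer: [5, 0, 2, 1, 4, 3]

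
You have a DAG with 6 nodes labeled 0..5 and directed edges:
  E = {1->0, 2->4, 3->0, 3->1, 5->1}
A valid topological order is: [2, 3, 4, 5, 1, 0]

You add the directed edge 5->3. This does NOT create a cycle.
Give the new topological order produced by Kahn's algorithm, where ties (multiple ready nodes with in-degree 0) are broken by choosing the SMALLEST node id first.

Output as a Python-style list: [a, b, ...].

Answer: [2, 4, 5, 3, 1, 0]

Derivation:
Old toposort: [2, 3, 4, 5, 1, 0]
Added edge: 5->3
Position of 5 (3) > position of 3 (1). Must reorder: 5 must now come before 3.
Run Kahn's algorithm (break ties by smallest node id):
  initial in-degrees: [2, 2, 0, 1, 1, 0]
  ready (indeg=0): [2, 5]
  pop 2: indeg[4]->0 | ready=[4, 5] | order so far=[2]
  pop 4: no out-edges | ready=[5] | order so far=[2, 4]
  pop 5: indeg[1]->1; indeg[3]->0 | ready=[3] | order so far=[2, 4, 5]
  pop 3: indeg[0]->1; indeg[1]->0 | ready=[1] | order so far=[2, 4, 5, 3]
  pop 1: indeg[0]->0 | ready=[0] | order so far=[2, 4, 5, 3, 1]
  pop 0: no out-edges | ready=[] | order so far=[2, 4, 5, 3, 1, 0]
  Result: [2, 4, 5, 3, 1, 0]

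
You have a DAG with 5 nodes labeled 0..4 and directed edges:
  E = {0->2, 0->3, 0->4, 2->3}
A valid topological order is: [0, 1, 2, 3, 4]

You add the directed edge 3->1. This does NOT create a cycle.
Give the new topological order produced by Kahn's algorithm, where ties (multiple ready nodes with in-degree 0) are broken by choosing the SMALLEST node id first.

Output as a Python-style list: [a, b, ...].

Answer: [0, 2, 3, 1, 4]

Derivation:
Old toposort: [0, 1, 2, 3, 4]
Added edge: 3->1
Position of 3 (3) > position of 1 (1). Must reorder: 3 must now come before 1.
Run Kahn's algorithm (break ties by smallest node id):
  initial in-degrees: [0, 1, 1, 2, 1]
  ready (indeg=0): [0]
  pop 0: indeg[2]->0; indeg[3]->1; indeg[4]->0 | ready=[2, 4] | order so far=[0]
  pop 2: indeg[3]->0 | ready=[3, 4] | order so far=[0, 2]
  pop 3: indeg[1]->0 | ready=[1, 4] | order so far=[0, 2, 3]
  pop 1: no out-edges | ready=[4] | order so far=[0, 2, 3, 1]
  pop 4: no out-edges | ready=[] | order so far=[0, 2, 3, 1, 4]
  Result: [0, 2, 3, 1, 4]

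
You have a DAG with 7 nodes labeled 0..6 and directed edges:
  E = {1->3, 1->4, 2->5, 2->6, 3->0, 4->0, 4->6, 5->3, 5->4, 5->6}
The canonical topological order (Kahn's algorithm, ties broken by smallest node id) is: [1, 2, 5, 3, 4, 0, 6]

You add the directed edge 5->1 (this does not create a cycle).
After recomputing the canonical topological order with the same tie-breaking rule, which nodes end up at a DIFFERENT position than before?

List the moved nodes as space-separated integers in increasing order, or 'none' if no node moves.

Old toposort: [1, 2, 5, 3, 4, 0, 6]
Added edge 5->1
Recompute Kahn (smallest-id tiebreak):
  initial in-degrees: [2, 1, 0, 2, 2, 1, 3]
  ready (indeg=0): [2]
  pop 2: indeg[5]->0; indeg[6]->2 | ready=[5] | order so far=[2]
  pop 5: indeg[1]->0; indeg[3]->1; indeg[4]->1; indeg[6]->1 | ready=[1] | order so far=[2, 5]
  pop 1: indeg[3]->0; indeg[4]->0 | ready=[3, 4] | order so far=[2, 5, 1]
  pop 3: indeg[0]->1 | ready=[4] | order so far=[2, 5, 1, 3]
  pop 4: indeg[0]->0; indeg[6]->0 | ready=[0, 6] | order so far=[2, 5, 1, 3, 4]
  pop 0: no out-edges | ready=[6] | order so far=[2, 5, 1, 3, 4, 0]
  pop 6: no out-edges | ready=[] | order so far=[2, 5, 1, 3, 4, 0, 6]
New canonical toposort: [2, 5, 1, 3, 4, 0, 6]
Compare positions:
  Node 0: index 5 -> 5 (same)
  Node 1: index 0 -> 2 (moved)
  Node 2: index 1 -> 0 (moved)
  Node 3: index 3 -> 3 (same)
  Node 4: index 4 -> 4 (same)
  Node 5: index 2 -> 1 (moved)
  Node 6: index 6 -> 6 (same)
Nodes that changed position: 1 2 5

Answer: 1 2 5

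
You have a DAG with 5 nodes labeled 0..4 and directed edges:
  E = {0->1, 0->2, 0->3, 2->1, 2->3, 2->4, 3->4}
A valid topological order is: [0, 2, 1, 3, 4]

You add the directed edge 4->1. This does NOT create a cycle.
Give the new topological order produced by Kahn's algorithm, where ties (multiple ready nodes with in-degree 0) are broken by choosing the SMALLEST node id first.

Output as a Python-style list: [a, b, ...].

Old toposort: [0, 2, 1, 3, 4]
Added edge: 4->1
Position of 4 (4) > position of 1 (2). Must reorder: 4 must now come before 1.
Run Kahn's algorithm (break ties by smallest node id):
  initial in-degrees: [0, 3, 1, 2, 2]
  ready (indeg=0): [0]
  pop 0: indeg[1]->2; indeg[2]->0; indeg[3]->1 | ready=[2] | order so far=[0]
  pop 2: indeg[1]->1; indeg[3]->0; indeg[4]->1 | ready=[3] | order so far=[0, 2]
  pop 3: indeg[4]->0 | ready=[4] | order so far=[0, 2, 3]
  pop 4: indeg[1]->0 | ready=[1] | order so far=[0, 2, 3, 4]
  pop 1: no out-edges | ready=[] | order so far=[0, 2, 3, 4, 1]
  Result: [0, 2, 3, 4, 1]

Answer: [0, 2, 3, 4, 1]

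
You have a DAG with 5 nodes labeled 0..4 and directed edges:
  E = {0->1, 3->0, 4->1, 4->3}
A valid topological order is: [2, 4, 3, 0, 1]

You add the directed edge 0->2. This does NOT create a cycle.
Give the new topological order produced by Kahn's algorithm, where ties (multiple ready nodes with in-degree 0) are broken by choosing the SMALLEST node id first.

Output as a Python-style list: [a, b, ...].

Answer: [4, 3, 0, 1, 2]

Derivation:
Old toposort: [2, 4, 3, 0, 1]
Added edge: 0->2
Position of 0 (3) > position of 2 (0). Must reorder: 0 must now come before 2.
Run Kahn's algorithm (break ties by smallest node id):
  initial in-degrees: [1, 2, 1, 1, 0]
  ready (indeg=0): [4]
  pop 4: indeg[1]->1; indeg[3]->0 | ready=[3] | order so far=[4]
  pop 3: indeg[0]->0 | ready=[0] | order so far=[4, 3]
  pop 0: indeg[1]->0; indeg[2]->0 | ready=[1, 2] | order so far=[4, 3, 0]
  pop 1: no out-edges | ready=[2] | order so far=[4, 3, 0, 1]
  pop 2: no out-edges | ready=[] | order so far=[4, 3, 0, 1, 2]
  Result: [4, 3, 0, 1, 2]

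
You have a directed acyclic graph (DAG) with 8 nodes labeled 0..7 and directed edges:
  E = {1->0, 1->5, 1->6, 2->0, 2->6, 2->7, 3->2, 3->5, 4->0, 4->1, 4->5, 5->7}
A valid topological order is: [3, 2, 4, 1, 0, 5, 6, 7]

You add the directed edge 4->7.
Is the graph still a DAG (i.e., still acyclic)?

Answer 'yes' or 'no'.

Answer: yes

Derivation:
Given toposort: [3, 2, 4, 1, 0, 5, 6, 7]
Position of 4: index 2; position of 7: index 7
New edge 4->7: forward
Forward edge: respects the existing order. Still a DAG, same toposort still valid.
Still a DAG? yes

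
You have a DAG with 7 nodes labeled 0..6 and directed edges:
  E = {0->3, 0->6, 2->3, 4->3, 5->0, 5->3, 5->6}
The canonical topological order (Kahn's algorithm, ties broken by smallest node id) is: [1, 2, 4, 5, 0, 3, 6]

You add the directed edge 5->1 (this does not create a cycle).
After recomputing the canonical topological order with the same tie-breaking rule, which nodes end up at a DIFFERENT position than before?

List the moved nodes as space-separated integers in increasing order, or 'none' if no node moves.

Answer: 0 1 2 4 5

Derivation:
Old toposort: [1, 2, 4, 5, 0, 3, 6]
Added edge 5->1
Recompute Kahn (smallest-id tiebreak):
  initial in-degrees: [1, 1, 0, 4, 0, 0, 2]
  ready (indeg=0): [2, 4, 5]
  pop 2: indeg[3]->3 | ready=[4, 5] | order so far=[2]
  pop 4: indeg[3]->2 | ready=[5] | order so far=[2, 4]
  pop 5: indeg[0]->0; indeg[1]->0; indeg[3]->1; indeg[6]->1 | ready=[0, 1] | order so far=[2, 4, 5]
  pop 0: indeg[3]->0; indeg[6]->0 | ready=[1, 3, 6] | order so far=[2, 4, 5, 0]
  pop 1: no out-edges | ready=[3, 6] | order so far=[2, 4, 5, 0, 1]
  pop 3: no out-edges | ready=[6] | order so far=[2, 4, 5, 0, 1, 3]
  pop 6: no out-edges | ready=[] | order so far=[2, 4, 5, 0, 1, 3, 6]
New canonical toposort: [2, 4, 5, 0, 1, 3, 6]
Compare positions:
  Node 0: index 4 -> 3 (moved)
  Node 1: index 0 -> 4 (moved)
  Node 2: index 1 -> 0 (moved)
  Node 3: index 5 -> 5 (same)
  Node 4: index 2 -> 1 (moved)
  Node 5: index 3 -> 2 (moved)
  Node 6: index 6 -> 6 (same)
Nodes that changed position: 0 1 2 4 5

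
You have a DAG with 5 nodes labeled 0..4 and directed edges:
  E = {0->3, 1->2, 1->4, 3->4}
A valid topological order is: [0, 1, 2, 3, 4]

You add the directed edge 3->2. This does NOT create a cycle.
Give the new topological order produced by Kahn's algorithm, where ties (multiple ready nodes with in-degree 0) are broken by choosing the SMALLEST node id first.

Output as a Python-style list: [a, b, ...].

Answer: [0, 1, 3, 2, 4]

Derivation:
Old toposort: [0, 1, 2, 3, 4]
Added edge: 3->2
Position of 3 (3) > position of 2 (2). Must reorder: 3 must now come before 2.
Run Kahn's algorithm (break ties by smallest node id):
  initial in-degrees: [0, 0, 2, 1, 2]
  ready (indeg=0): [0, 1]
  pop 0: indeg[3]->0 | ready=[1, 3] | order so far=[0]
  pop 1: indeg[2]->1; indeg[4]->1 | ready=[3] | order so far=[0, 1]
  pop 3: indeg[2]->0; indeg[4]->0 | ready=[2, 4] | order so far=[0, 1, 3]
  pop 2: no out-edges | ready=[4] | order so far=[0, 1, 3, 2]
  pop 4: no out-edges | ready=[] | order so far=[0, 1, 3, 2, 4]
  Result: [0, 1, 3, 2, 4]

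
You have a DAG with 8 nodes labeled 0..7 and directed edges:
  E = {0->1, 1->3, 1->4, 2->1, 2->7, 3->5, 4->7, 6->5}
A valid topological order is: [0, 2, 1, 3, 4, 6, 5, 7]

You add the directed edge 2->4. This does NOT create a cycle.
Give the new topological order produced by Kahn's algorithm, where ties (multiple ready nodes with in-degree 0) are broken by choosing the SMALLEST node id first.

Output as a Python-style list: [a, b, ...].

Answer: [0, 2, 1, 3, 4, 6, 5, 7]

Derivation:
Old toposort: [0, 2, 1, 3, 4, 6, 5, 7]
Added edge: 2->4
Position of 2 (1) < position of 4 (4). Old order still valid.
Run Kahn's algorithm (break ties by smallest node id):
  initial in-degrees: [0, 2, 0, 1, 2, 2, 0, 2]
  ready (indeg=0): [0, 2, 6]
  pop 0: indeg[1]->1 | ready=[2, 6] | order so far=[0]
  pop 2: indeg[1]->0; indeg[4]->1; indeg[7]->1 | ready=[1, 6] | order so far=[0, 2]
  pop 1: indeg[3]->0; indeg[4]->0 | ready=[3, 4, 6] | order so far=[0, 2, 1]
  pop 3: indeg[5]->1 | ready=[4, 6] | order so far=[0, 2, 1, 3]
  pop 4: indeg[7]->0 | ready=[6, 7] | order so far=[0, 2, 1, 3, 4]
  pop 6: indeg[5]->0 | ready=[5, 7] | order so far=[0, 2, 1, 3, 4, 6]
  pop 5: no out-edges | ready=[7] | order so far=[0, 2, 1, 3, 4, 6, 5]
  pop 7: no out-edges | ready=[] | order so far=[0, 2, 1, 3, 4, 6, 5, 7]
  Result: [0, 2, 1, 3, 4, 6, 5, 7]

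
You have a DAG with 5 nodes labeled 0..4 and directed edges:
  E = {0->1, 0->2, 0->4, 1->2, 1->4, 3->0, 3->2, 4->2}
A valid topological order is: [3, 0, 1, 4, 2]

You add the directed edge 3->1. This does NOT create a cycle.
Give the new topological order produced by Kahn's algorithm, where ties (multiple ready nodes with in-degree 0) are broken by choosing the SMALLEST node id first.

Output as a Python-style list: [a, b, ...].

Answer: [3, 0, 1, 4, 2]

Derivation:
Old toposort: [3, 0, 1, 4, 2]
Added edge: 3->1
Position of 3 (0) < position of 1 (2). Old order still valid.
Run Kahn's algorithm (break ties by smallest node id):
  initial in-degrees: [1, 2, 4, 0, 2]
  ready (indeg=0): [3]
  pop 3: indeg[0]->0; indeg[1]->1; indeg[2]->3 | ready=[0] | order so far=[3]
  pop 0: indeg[1]->0; indeg[2]->2; indeg[4]->1 | ready=[1] | order so far=[3, 0]
  pop 1: indeg[2]->1; indeg[4]->0 | ready=[4] | order so far=[3, 0, 1]
  pop 4: indeg[2]->0 | ready=[2] | order so far=[3, 0, 1, 4]
  pop 2: no out-edges | ready=[] | order so far=[3, 0, 1, 4, 2]
  Result: [3, 0, 1, 4, 2]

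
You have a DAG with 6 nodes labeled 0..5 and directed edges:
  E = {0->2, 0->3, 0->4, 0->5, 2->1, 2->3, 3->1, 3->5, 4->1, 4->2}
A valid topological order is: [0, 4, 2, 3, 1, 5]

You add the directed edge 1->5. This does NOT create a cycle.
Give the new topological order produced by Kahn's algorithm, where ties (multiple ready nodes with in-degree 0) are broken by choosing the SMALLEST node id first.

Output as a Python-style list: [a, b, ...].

Answer: [0, 4, 2, 3, 1, 5]

Derivation:
Old toposort: [0, 4, 2, 3, 1, 5]
Added edge: 1->5
Position of 1 (4) < position of 5 (5). Old order still valid.
Run Kahn's algorithm (break ties by smallest node id):
  initial in-degrees: [0, 3, 2, 2, 1, 3]
  ready (indeg=0): [0]
  pop 0: indeg[2]->1; indeg[3]->1; indeg[4]->0; indeg[5]->2 | ready=[4] | order so far=[0]
  pop 4: indeg[1]->2; indeg[2]->0 | ready=[2] | order so far=[0, 4]
  pop 2: indeg[1]->1; indeg[3]->0 | ready=[3] | order so far=[0, 4, 2]
  pop 3: indeg[1]->0; indeg[5]->1 | ready=[1] | order so far=[0, 4, 2, 3]
  pop 1: indeg[5]->0 | ready=[5] | order so far=[0, 4, 2, 3, 1]
  pop 5: no out-edges | ready=[] | order so far=[0, 4, 2, 3, 1, 5]
  Result: [0, 4, 2, 3, 1, 5]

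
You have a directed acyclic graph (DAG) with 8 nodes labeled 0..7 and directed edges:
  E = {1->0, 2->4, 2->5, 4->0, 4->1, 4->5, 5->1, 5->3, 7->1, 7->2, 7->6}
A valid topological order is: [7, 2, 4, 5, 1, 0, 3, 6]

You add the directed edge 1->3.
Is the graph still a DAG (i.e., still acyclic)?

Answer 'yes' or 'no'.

Answer: yes

Derivation:
Given toposort: [7, 2, 4, 5, 1, 0, 3, 6]
Position of 1: index 4; position of 3: index 6
New edge 1->3: forward
Forward edge: respects the existing order. Still a DAG, same toposort still valid.
Still a DAG? yes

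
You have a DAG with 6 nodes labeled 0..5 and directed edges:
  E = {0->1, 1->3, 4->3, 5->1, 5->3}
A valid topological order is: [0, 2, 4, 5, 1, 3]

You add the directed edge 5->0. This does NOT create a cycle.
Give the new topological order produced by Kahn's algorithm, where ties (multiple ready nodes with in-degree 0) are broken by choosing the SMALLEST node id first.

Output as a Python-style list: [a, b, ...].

Old toposort: [0, 2, 4, 5, 1, 3]
Added edge: 5->0
Position of 5 (3) > position of 0 (0). Must reorder: 5 must now come before 0.
Run Kahn's algorithm (break ties by smallest node id):
  initial in-degrees: [1, 2, 0, 3, 0, 0]
  ready (indeg=0): [2, 4, 5]
  pop 2: no out-edges | ready=[4, 5] | order so far=[2]
  pop 4: indeg[3]->2 | ready=[5] | order so far=[2, 4]
  pop 5: indeg[0]->0; indeg[1]->1; indeg[3]->1 | ready=[0] | order so far=[2, 4, 5]
  pop 0: indeg[1]->0 | ready=[1] | order so far=[2, 4, 5, 0]
  pop 1: indeg[3]->0 | ready=[3] | order so far=[2, 4, 5, 0, 1]
  pop 3: no out-edges | ready=[] | order so far=[2, 4, 5, 0, 1, 3]
  Result: [2, 4, 5, 0, 1, 3]

Answer: [2, 4, 5, 0, 1, 3]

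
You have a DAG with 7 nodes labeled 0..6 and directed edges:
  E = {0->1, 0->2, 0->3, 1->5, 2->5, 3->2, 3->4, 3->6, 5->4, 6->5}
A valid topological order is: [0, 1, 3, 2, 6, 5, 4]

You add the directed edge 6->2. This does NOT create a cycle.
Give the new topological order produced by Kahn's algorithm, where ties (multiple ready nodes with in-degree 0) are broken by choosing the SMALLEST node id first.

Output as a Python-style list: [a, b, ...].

Answer: [0, 1, 3, 6, 2, 5, 4]

Derivation:
Old toposort: [0, 1, 3, 2, 6, 5, 4]
Added edge: 6->2
Position of 6 (4) > position of 2 (3). Must reorder: 6 must now come before 2.
Run Kahn's algorithm (break ties by smallest node id):
  initial in-degrees: [0, 1, 3, 1, 2, 3, 1]
  ready (indeg=0): [0]
  pop 0: indeg[1]->0; indeg[2]->2; indeg[3]->0 | ready=[1, 3] | order so far=[0]
  pop 1: indeg[5]->2 | ready=[3] | order so far=[0, 1]
  pop 3: indeg[2]->1; indeg[4]->1; indeg[6]->0 | ready=[6] | order so far=[0, 1, 3]
  pop 6: indeg[2]->0; indeg[5]->1 | ready=[2] | order so far=[0, 1, 3, 6]
  pop 2: indeg[5]->0 | ready=[5] | order so far=[0, 1, 3, 6, 2]
  pop 5: indeg[4]->0 | ready=[4] | order so far=[0, 1, 3, 6, 2, 5]
  pop 4: no out-edges | ready=[] | order so far=[0, 1, 3, 6, 2, 5, 4]
  Result: [0, 1, 3, 6, 2, 5, 4]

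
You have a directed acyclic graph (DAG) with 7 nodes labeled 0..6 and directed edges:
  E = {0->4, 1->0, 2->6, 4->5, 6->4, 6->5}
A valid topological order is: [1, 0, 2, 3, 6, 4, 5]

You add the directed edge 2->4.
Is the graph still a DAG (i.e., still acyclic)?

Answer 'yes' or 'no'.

Given toposort: [1, 0, 2, 3, 6, 4, 5]
Position of 2: index 2; position of 4: index 5
New edge 2->4: forward
Forward edge: respects the existing order. Still a DAG, same toposort still valid.
Still a DAG? yes

Answer: yes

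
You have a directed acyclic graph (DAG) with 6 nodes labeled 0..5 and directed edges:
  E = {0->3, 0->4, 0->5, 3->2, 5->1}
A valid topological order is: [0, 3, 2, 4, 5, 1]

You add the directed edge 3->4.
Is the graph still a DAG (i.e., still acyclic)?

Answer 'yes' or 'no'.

Answer: yes

Derivation:
Given toposort: [0, 3, 2, 4, 5, 1]
Position of 3: index 1; position of 4: index 3
New edge 3->4: forward
Forward edge: respects the existing order. Still a DAG, same toposort still valid.
Still a DAG? yes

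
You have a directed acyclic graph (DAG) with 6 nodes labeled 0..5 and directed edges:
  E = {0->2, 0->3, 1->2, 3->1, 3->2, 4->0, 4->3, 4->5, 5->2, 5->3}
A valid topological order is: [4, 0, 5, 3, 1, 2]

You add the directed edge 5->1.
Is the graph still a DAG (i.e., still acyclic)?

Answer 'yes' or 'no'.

Answer: yes

Derivation:
Given toposort: [4, 0, 5, 3, 1, 2]
Position of 5: index 2; position of 1: index 4
New edge 5->1: forward
Forward edge: respects the existing order. Still a DAG, same toposort still valid.
Still a DAG? yes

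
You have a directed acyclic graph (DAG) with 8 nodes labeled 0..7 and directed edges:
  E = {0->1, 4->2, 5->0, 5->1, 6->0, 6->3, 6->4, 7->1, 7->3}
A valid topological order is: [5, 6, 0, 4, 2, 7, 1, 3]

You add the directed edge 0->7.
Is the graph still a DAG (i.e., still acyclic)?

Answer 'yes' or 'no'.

Given toposort: [5, 6, 0, 4, 2, 7, 1, 3]
Position of 0: index 2; position of 7: index 5
New edge 0->7: forward
Forward edge: respects the existing order. Still a DAG, same toposort still valid.
Still a DAG? yes

Answer: yes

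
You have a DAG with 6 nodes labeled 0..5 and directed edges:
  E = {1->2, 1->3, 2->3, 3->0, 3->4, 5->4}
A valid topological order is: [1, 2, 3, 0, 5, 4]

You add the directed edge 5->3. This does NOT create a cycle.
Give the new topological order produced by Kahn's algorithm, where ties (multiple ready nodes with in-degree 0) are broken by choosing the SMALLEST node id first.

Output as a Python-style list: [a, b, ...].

Answer: [1, 2, 5, 3, 0, 4]

Derivation:
Old toposort: [1, 2, 3, 0, 5, 4]
Added edge: 5->3
Position of 5 (4) > position of 3 (2). Must reorder: 5 must now come before 3.
Run Kahn's algorithm (break ties by smallest node id):
  initial in-degrees: [1, 0, 1, 3, 2, 0]
  ready (indeg=0): [1, 5]
  pop 1: indeg[2]->0; indeg[3]->2 | ready=[2, 5] | order so far=[1]
  pop 2: indeg[3]->1 | ready=[5] | order so far=[1, 2]
  pop 5: indeg[3]->0; indeg[4]->1 | ready=[3] | order so far=[1, 2, 5]
  pop 3: indeg[0]->0; indeg[4]->0 | ready=[0, 4] | order so far=[1, 2, 5, 3]
  pop 0: no out-edges | ready=[4] | order so far=[1, 2, 5, 3, 0]
  pop 4: no out-edges | ready=[] | order so far=[1, 2, 5, 3, 0, 4]
  Result: [1, 2, 5, 3, 0, 4]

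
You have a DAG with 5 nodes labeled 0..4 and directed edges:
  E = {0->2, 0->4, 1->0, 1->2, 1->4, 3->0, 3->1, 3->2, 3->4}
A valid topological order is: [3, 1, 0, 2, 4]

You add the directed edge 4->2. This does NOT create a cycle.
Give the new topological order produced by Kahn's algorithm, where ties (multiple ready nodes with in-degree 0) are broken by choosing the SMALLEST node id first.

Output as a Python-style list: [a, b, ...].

Answer: [3, 1, 0, 4, 2]

Derivation:
Old toposort: [3, 1, 0, 2, 4]
Added edge: 4->2
Position of 4 (4) > position of 2 (3). Must reorder: 4 must now come before 2.
Run Kahn's algorithm (break ties by smallest node id):
  initial in-degrees: [2, 1, 4, 0, 3]
  ready (indeg=0): [3]
  pop 3: indeg[0]->1; indeg[1]->0; indeg[2]->3; indeg[4]->2 | ready=[1] | order so far=[3]
  pop 1: indeg[0]->0; indeg[2]->2; indeg[4]->1 | ready=[0] | order so far=[3, 1]
  pop 0: indeg[2]->1; indeg[4]->0 | ready=[4] | order so far=[3, 1, 0]
  pop 4: indeg[2]->0 | ready=[2] | order so far=[3, 1, 0, 4]
  pop 2: no out-edges | ready=[] | order so far=[3, 1, 0, 4, 2]
  Result: [3, 1, 0, 4, 2]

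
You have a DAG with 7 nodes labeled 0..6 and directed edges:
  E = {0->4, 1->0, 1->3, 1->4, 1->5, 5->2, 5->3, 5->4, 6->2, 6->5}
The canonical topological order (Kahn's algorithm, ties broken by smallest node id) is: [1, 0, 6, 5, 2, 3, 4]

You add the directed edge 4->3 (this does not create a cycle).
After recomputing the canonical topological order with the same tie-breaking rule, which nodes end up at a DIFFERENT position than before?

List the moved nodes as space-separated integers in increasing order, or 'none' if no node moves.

Old toposort: [1, 0, 6, 5, 2, 3, 4]
Added edge 4->3
Recompute Kahn (smallest-id tiebreak):
  initial in-degrees: [1, 0, 2, 3, 3, 2, 0]
  ready (indeg=0): [1, 6]
  pop 1: indeg[0]->0; indeg[3]->2; indeg[4]->2; indeg[5]->1 | ready=[0, 6] | order so far=[1]
  pop 0: indeg[4]->1 | ready=[6] | order so far=[1, 0]
  pop 6: indeg[2]->1; indeg[5]->0 | ready=[5] | order so far=[1, 0, 6]
  pop 5: indeg[2]->0; indeg[3]->1; indeg[4]->0 | ready=[2, 4] | order so far=[1, 0, 6, 5]
  pop 2: no out-edges | ready=[4] | order so far=[1, 0, 6, 5, 2]
  pop 4: indeg[3]->0 | ready=[3] | order so far=[1, 0, 6, 5, 2, 4]
  pop 3: no out-edges | ready=[] | order so far=[1, 0, 6, 5, 2, 4, 3]
New canonical toposort: [1, 0, 6, 5, 2, 4, 3]
Compare positions:
  Node 0: index 1 -> 1 (same)
  Node 1: index 0 -> 0 (same)
  Node 2: index 4 -> 4 (same)
  Node 3: index 5 -> 6 (moved)
  Node 4: index 6 -> 5 (moved)
  Node 5: index 3 -> 3 (same)
  Node 6: index 2 -> 2 (same)
Nodes that changed position: 3 4

Answer: 3 4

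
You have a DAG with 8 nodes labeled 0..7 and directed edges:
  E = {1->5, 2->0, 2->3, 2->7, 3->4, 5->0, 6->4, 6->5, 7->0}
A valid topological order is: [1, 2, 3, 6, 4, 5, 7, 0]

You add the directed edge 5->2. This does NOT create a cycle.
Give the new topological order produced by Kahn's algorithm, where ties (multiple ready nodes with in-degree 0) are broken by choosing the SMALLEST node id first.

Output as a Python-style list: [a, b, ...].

Old toposort: [1, 2, 3, 6, 4, 5, 7, 0]
Added edge: 5->2
Position of 5 (5) > position of 2 (1). Must reorder: 5 must now come before 2.
Run Kahn's algorithm (break ties by smallest node id):
  initial in-degrees: [3, 0, 1, 1, 2, 2, 0, 1]
  ready (indeg=0): [1, 6]
  pop 1: indeg[5]->1 | ready=[6] | order so far=[1]
  pop 6: indeg[4]->1; indeg[5]->0 | ready=[5] | order so far=[1, 6]
  pop 5: indeg[0]->2; indeg[2]->0 | ready=[2] | order so far=[1, 6, 5]
  pop 2: indeg[0]->1; indeg[3]->0; indeg[7]->0 | ready=[3, 7] | order so far=[1, 6, 5, 2]
  pop 3: indeg[4]->0 | ready=[4, 7] | order so far=[1, 6, 5, 2, 3]
  pop 4: no out-edges | ready=[7] | order so far=[1, 6, 5, 2, 3, 4]
  pop 7: indeg[0]->0 | ready=[0] | order so far=[1, 6, 5, 2, 3, 4, 7]
  pop 0: no out-edges | ready=[] | order so far=[1, 6, 5, 2, 3, 4, 7, 0]
  Result: [1, 6, 5, 2, 3, 4, 7, 0]

Answer: [1, 6, 5, 2, 3, 4, 7, 0]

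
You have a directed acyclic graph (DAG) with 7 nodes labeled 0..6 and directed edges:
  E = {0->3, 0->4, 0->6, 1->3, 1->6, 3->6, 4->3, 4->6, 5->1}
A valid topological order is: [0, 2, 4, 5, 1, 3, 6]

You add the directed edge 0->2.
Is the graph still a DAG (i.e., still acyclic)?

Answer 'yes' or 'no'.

Answer: yes

Derivation:
Given toposort: [0, 2, 4, 5, 1, 3, 6]
Position of 0: index 0; position of 2: index 1
New edge 0->2: forward
Forward edge: respects the existing order. Still a DAG, same toposort still valid.
Still a DAG? yes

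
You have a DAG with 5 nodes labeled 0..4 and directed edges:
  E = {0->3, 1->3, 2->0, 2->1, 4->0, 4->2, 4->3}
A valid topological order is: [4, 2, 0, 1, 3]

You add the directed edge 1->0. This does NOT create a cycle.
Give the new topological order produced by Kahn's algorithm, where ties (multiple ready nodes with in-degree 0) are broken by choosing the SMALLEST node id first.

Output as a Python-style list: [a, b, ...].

Old toposort: [4, 2, 0, 1, 3]
Added edge: 1->0
Position of 1 (3) > position of 0 (2). Must reorder: 1 must now come before 0.
Run Kahn's algorithm (break ties by smallest node id):
  initial in-degrees: [3, 1, 1, 3, 0]
  ready (indeg=0): [4]
  pop 4: indeg[0]->2; indeg[2]->0; indeg[3]->2 | ready=[2] | order so far=[4]
  pop 2: indeg[0]->1; indeg[1]->0 | ready=[1] | order so far=[4, 2]
  pop 1: indeg[0]->0; indeg[3]->1 | ready=[0] | order so far=[4, 2, 1]
  pop 0: indeg[3]->0 | ready=[3] | order so far=[4, 2, 1, 0]
  pop 3: no out-edges | ready=[] | order so far=[4, 2, 1, 0, 3]
  Result: [4, 2, 1, 0, 3]

Answer: [4, 2, 1, 0, 3]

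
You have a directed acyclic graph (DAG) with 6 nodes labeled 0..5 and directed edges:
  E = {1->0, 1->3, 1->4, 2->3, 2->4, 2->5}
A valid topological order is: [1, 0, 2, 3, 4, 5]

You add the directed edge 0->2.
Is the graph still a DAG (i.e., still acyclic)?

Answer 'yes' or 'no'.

Given toposort: [1, 0, 2, 3, 4, 5]
Position of 0: index 1; position of 2: index 2
New edge 0->2: forward
Forward edge: respects the existing order. Still a DAG, same toposort still valid.
Still a DAG? yes

Answer: yes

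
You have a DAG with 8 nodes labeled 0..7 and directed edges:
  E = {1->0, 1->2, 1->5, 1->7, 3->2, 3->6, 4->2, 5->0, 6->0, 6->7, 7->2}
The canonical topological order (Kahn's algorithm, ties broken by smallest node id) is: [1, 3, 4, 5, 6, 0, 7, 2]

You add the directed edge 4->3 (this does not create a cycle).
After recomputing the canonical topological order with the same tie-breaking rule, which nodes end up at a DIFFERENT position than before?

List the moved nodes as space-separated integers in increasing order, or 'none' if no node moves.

Answer: 3 4

Derivation:
Old toposort: [1, 3, 4, 5, 6, 0, 7, 2]
Added edge 4->3
Recompute Kahn (smallest-id tiebreak):
  initial in-degrees: [3, 0, 4, 1, 0, 1, 1, 2]
  ready (indeg=0): [1, 4]
  pop 1: indeg[0]->2; indeg[2]->3; indeg[5]->0; indeg[7]->1 | ready=[4, 5] | order so far=[1]
  pop 4: indeg[2]->2; indeg[3]->0 | ready=[3, 5] | order so far=[1, 4]
  pop 3: indeg[2]->1; indeg[6]->0 | ready=[5, 6] | order so far=[1, 4, 3]
  pop 5: indeg[0]->1 | ready=[6] | order so far=[1, 4, 3, 5]
  pop 6: indeg[0]->0; indeg[7]->0 | ready=[0, 7] | order so far=[1, 4, 3, 5, 6]
  pop 0: no out-edges | ready=[7] | order so far=[1, 4, 3, 5, 6, 0]
  pop 7: indeg[2]->0 | ready=[2] | order so far=[1, 4, 3, 5, 6, 0, 7]
  pop 2: no out-edges | ready=[] | order so far=[1, 4, 3, 5, 6, 0, 7, 2]
New canonical toposort: [1, 4, 3, 5, 6, 0, 7, 2]
Compare positions:
  Node 0: index 5 -> 5 (same)
  Node 1: index 0 -> 0 (same)
  Node 2: index 7 -> 7 (same)
  Node 3: index 1 -> 2 (moved)
  Node 4: index 2 -> 1 (moved)
  Node 5: index 3 -> 3 (same)
  Node 6: index 4 -> 4 (same)
  Node 7: index 6 -> 6 (same)
Nodes that changed position: 3 4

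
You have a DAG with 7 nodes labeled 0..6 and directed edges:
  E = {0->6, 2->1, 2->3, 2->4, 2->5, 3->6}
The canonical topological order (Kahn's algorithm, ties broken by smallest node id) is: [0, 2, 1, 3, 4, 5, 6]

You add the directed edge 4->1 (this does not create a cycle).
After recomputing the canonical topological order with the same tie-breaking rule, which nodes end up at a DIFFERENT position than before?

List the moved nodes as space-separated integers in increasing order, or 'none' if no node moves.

Answer: 1 3 4

Derivation:
Old toposort: [0, 2, 1, 3, 4, 5, 6]
Added edge 4->1
Recompute Kahn (smallest-id tiebreak):
  initial in-degrees: [0, 2, 0, 1, 1, 1, 2]
  ready (indeg=0): [0, 2]
  pop 0: indeg[6]->1 | ready=[2] | order so far=[0]
  pop 2: indeg[1]->1; indeg[3]->0; indeg[4]->0; indeg[5]->0 | ready=[3, 4, 5] | order so far=[0, 2]
  pop 3: indeg[6]->0 | ready=[4, 5, 6] | order so far=[0, 2, 3]
  pop 4: indeg[1]->0 | ready=[1, 5, 6] | order so far=[0, 2, 3, 4]
  pop 1: no out-edges | ready=[5, 6] | order so far=[0, 2, 3, 4, 1]
  pop 5: no out-edges | ready=[6] | order so far=[0, 2, 3, 4, 1, 5]
  pop 6: no out-edges | ready=[] | order so far=[0, 2, 3, 4, 1, 5, 6]
New canonical toposort: [0, 2, 3, 4, 1, 5, 6]
Compare positions:
  Node 0: index 0 -> 0 (same)
  Node 1: index 2 -> 4 (moved)
  Node 2: index 1 -> 1 (same)
  Node 3: index 3 -> 2 (moved)
  Node 4: index 4 -> 3 (moved)
  Node 5: index 5 -> 5 (same)
  Node 6: index 6 -> 6 (same)
Nodes that changed position: 1 3 4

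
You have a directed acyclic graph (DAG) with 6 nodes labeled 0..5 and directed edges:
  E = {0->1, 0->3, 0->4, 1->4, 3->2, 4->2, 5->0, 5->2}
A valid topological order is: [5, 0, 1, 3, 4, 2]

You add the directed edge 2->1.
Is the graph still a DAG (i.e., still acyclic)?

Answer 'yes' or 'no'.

Given toposort: [5, 0, 1, 3, 4, 2]
Position of 2: index 5; position of 1: index 2
New edge 2->1: backward (u after v in old order)
Backward edge: old toposort is now invalid. Check if this creates a cycle.
Does 1 already reach 2? Reachable from 1: [1, 2, 4]. YES -> cycle!
Still a DAG? no

Answer: no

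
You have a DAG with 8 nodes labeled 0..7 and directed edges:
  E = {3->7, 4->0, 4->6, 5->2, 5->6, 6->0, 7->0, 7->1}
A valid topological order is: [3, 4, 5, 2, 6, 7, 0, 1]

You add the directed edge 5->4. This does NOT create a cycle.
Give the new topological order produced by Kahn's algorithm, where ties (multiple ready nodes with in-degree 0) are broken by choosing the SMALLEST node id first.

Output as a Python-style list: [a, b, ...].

Old toposort: [3, 4, 5, 2, 6, 7, 0, 1]
Added edge: 5->4
Position of 5 (2) > position of 4 (1). Must reorder: 5 must now come before 4.
Run Kahn's algorithm (break ties by smallest node id):
  initial in-degrees: [3, 1, 1, 0, 1, 0, 2, 1]
  ready (indeg=0): [3, 5]
  pop 3: indeg[7]->0 | ready=[5, 7] | order so far=[3]
  pop 5: indeg[2]->0; indeg[4]->0; indeg[6]->1 | ready=[2, 4, 7] | order so far=[3, 5]
  pop 2: no out-edges | ready=[4, 7] | order so far=[3, 5, 2]
  pop 4: indeg[0]->2; indeg[6]->0 | ready=[6, 7] | order so far=[3, 5, 2, 4]
  pop 6: indeg[0]->1 | ready=[7] | order so far=[3, 5, 2, 4, 6]
  pop 7: indeg[0]->0; indeg[1]->0 | ready=[0, 1] | order so far=[3, 5, 2, 4, 6, 7]
  pop 0: no out-edges | ready=[1] | order so far=[3, 5, 2, 4, 6, 7, 0]
  pop 1: no out-edges | ready=[] | order so far=[3, 5, 2, 4, 6, 7, 0, 1]
  Result: [3, 5, 2, 4, 6, 7, 0, 1]

Answer: [3, 5, 2, 4, 6, 7, 0, 1]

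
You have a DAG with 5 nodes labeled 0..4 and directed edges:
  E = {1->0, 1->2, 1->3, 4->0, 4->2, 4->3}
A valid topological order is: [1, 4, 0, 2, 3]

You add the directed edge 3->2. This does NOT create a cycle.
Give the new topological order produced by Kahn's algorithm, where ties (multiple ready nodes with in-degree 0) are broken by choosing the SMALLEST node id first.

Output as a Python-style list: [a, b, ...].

Old toposort: [1, 4, 0, 2, 3]
Added edge: 3->2
Position of 3 (4) > position of 2 (3). Must reorder: 3 must now come before 2.
Run Kahn's algorithm (break ties by smallest node id):
  initial in-degrees: [2, 0, 3, 2, 0]
  ready (indeg=0): [1, 4]
  pop 1: indeg[0]->1; indeg[2]->2; indeg[3]->1 | ready=[4] | order so far=[1]
  pop 4: indeg[0]->0; indeg[2]->1; indeg[3]->0 | ready=[0, 3] | order so far=[1, 4]
  pop 0: no out-edges | ready=[3] | order so far=[1, 4, 0]
  pop 3: indeg[2]->0 | ready=[2] | order so far=[1, 4, 0, 3]
  pop 2: no out-edges | ready=[] | order so far=[1, 4, 0, 3, 2]
  Result: [1, 4, 0, 3, 2]

Answer: [1, 4, 0, 3, 2]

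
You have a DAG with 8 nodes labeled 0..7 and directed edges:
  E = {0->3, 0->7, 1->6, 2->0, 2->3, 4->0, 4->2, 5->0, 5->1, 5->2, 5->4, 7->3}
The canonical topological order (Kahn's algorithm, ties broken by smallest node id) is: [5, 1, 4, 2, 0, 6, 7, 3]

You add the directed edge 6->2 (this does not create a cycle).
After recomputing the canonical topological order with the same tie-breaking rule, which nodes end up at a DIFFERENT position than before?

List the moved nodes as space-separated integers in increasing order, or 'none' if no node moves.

Old toposort: [5, 1, 4, 2, 0, 6, 7, 3]
Added edge 6->2
Recompute Kahn (smallest-id tiebreak):
  initial in-degrees: [3, 1, 3, 3, 1, 0, 1, 1]
  ready (indeg=0): [5]
  pop 5: indeg[0]->2; indeg[1]->0; indeg[2]->2; indeg[4]->0 | ready=[1, 4] | order so far=[5]
  pop 1: indeg[6]->0 | ready=[4, 6] | order so far=[5, 1]
  pop 4: indeg[0]->1; indeg[2]->1 | ready=[6] | order so far=[5, 1, 4]
  pop 6: indeg[2]->0 | ready=[2] | order so far=[5, 1, 4, 6]
  pop 2: indeg[0]->0; indeg[3]->2 | ready=[0] | order so far=[5, 1, 4, 6, 2]
  pop 0: indeg[3]->1; indeg[7]->0 | ready=[7] | order so far=[5, 1, 4, 6, 2, 0]
  pop 7: indeg[3]->0 | ready=[3] | order so far=[5, 1, 4, 6, 2, 0, 7]
  pop 3: no out-edges | ready=[] | order so far=[5, 1, 4, 6, 2, 0, 7, 3]
New canonical toposort: [5, 1, 4, 6, 2, 0, 7, 3]
Compare positions:
  Node 0: index 4 -> 5 (moved)
  Node 1: index 1 -> 1 (same)
  Node 2: index 3 -> 4 (moved)
  Node 3: index 7 -> 7 (same)
  Node 4: index 2 -> 2 (same)
  Node 5: index 0 -> 0 (same)
  Node 6: index 5 -> 3 (moved)
  Node 7: index 6 -> 6 (same)
Nodes that changed position: 0 2 6

Answer: 0 2 6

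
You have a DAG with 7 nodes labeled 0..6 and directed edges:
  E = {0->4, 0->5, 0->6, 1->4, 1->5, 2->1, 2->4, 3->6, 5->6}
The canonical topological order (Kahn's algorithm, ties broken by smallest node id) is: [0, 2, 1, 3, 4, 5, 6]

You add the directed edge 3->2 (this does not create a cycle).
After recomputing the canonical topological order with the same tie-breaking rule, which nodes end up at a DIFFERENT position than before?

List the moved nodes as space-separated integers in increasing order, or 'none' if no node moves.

Old toposort: [0, 2, 1, 3, 4, 5, 6]
Added edge 3->2
Recompute Kahn (smallest-id tiebreak):
  initial in-degrees: [0, 1, 1, 0, 3, 2, 3]
  ready (indeg=0): [0, 3]
  pop 0: indeg[4]->2; indeg[5]->1; indeg[6]->2 | ready=[3] | order so far=[0]
  pop 3: indeg[2]->0; indeg[6]->1 | ready=[2] | order so far=[0, 3]
  pop 2: indeg[1]->0; indeg[4]->1 | ready=[1] | order so far=[0, 3, 2]
  pop 1: indeg[4]->0; indeg[5]->0 | ready=[4, 5] | order so far=[0, 3, 2, 1]
  pop 4: no out-edges | ready=[5] | order so far=[0, 3, 2, 1, 4]
  pop 5: indeg[6]->0 | ready=[6] | order so far=[0, 3, 2, 1, 4, 5]
  pop 6: no out-edges | ready=[] | order so far=[0, 3, 2, 1, 4, 5, 6]
New canonical toposort: [0, 3, 2, 1, 4, 5, 6]
Compare positions:
  Node 0: index 0 -> 0 (same)
  Node 1: index 2 -> 3 (moved)
  Node 2: index 1 -> 2 (moved)
  Node 3: index 3 -> 1 (moved)
  Node 4: index 4 -> 4 (same)
  Node 5: index 5 -> 5 (same)
  Node 6: index 6 -> 6 (same)
Nodes that changed position: 1 2 3

Answer: 1 2 3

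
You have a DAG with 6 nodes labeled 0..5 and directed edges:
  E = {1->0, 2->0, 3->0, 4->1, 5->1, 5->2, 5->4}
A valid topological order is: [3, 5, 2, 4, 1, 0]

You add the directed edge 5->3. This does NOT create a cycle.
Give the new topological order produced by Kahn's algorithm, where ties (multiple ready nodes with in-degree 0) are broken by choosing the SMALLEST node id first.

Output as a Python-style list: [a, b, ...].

Answer: [5, 2, 3, 4, 1, 0]

Derivation:
Old toposort: [3, 5, 2, 4, 1, 0]
Added edge: 5->3
Position of 5 (1) > position of 3 (0). Must reorder: 5 must now come before 3.
Run Kahn's algorithm (break ties by smallest node id):
  initial in-degrees: [3, 2, 1, 1, 1, 0]
  ready (indeg=0): [5]
  pop 5: indeg[1]->1; indeg[2]->0; indeg[3]->0; indeg[4]->0 | ready=[2, 3, 4] | order so far=[5]
  pop 2: indeg[0]->2 | ready=[3, 4] | order so far=[5, 2]
  pop 3: indeg[0]->1 | ready=[4] | order so far=[5, 2, 3]
  pop 4: indeg[1]->0 | ready=[1] | order so far=[5, 2, 3, 4]
  pop 1: indeg[0]->0 | ready=[0] | order so far=[5, 2, 3, 4, 1]
  pop 0: no out-edges | ready=[] | order so far=[5, 2, 3, 4, 1, 0]
  Result: [5, 2, 3, 4, 1, 0]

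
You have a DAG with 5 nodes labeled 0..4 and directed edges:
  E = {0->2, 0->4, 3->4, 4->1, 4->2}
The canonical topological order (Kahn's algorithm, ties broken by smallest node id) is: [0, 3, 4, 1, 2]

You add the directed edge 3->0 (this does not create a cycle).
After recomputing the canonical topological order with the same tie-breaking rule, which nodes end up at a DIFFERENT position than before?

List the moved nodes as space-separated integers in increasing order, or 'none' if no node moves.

Old toposort: [0, 3, 4, 1, 2]
Added edge 3->0
Recompute Kahn (smallest-id tiebreak):
  initial in-degrees: [1, 1, 2, 0, 2]
  ready (indeg=0): [3]
  pop 3: indeg[0]->0; indeg[4]->1 | ready=[0] | order so far=[3]
  pop 0: indeg[2]->1; indeg[4]->0 | ready=[4] | order so far=[3, 0]
  pop 4: indeg[1]->0; indeg[2]->0 | ready=[1, 2] | order so far=[3, 0, 4]
  pop 1: no out-edges | ready=[2] | order so far=[3, 0, 4, 1]
  pop 2: no out-edges | ready=[] | order so far=[3, 0, 4, 1, 2]
New canonical toposort: [3, 0, 4, 1, 2]
Compare positions:
  Node 0: index 0 -> 1 (moved)
  Node 1: index 3 -> 3 (same)
  Node 2: index 4 -> 4 (same)
  Node 3: index 1 -> 0 (moved)
  Node 4: index 2 -> 2 (same)
Nodes that changed position: 0 3

Answer: 0 3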